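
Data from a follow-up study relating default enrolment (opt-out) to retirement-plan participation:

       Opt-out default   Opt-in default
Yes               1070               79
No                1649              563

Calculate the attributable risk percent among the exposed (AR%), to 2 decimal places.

Reading the table with exposure as columns: a = 1070 (Opt-out default, case), b = 1649 (Opt-out default, non-case), c = 79 (Opt-in default, case), d = 563.
Risk in exposed = 1070/2719 = 0.39353; risk in unexposed = 79/642 = 0.12305.
RR = 0.39353/0.12305 = 3.19803
AR% = (RR − 1)/RR × 100 = (3.19803 − 1)/3.19803 × 100 = 68.7307%

68.73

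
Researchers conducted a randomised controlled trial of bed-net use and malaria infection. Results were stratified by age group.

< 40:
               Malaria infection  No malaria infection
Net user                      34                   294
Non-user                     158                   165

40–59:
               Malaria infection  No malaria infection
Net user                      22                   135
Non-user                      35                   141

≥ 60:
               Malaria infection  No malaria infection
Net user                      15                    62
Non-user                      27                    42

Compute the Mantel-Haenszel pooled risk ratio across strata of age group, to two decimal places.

RR_MH = Σ(aᵢ·n₀ᵢ/nᵢ) / Σ(cᵢ·n₁ᵢ/nᵢ), with n₁ᵢ = aᵢ+bᵢ (exposed), n₀ᵢ = cᵢ+dᵢ (unexposed), nᵢ = n₁ᵢ+n₀ᵢ.
Stratum 1 (< 40): n₁ = 328, n₀ = 323, n = 651; a·n₀/n = 34·323/651 = 16.8694; c·n₁/n = 158·328/651 = 79.6068
Stratum 2 (40–59): n₁ = 157, n₀ = 176, n = 333; a·n₀/n = 22·176/333 = 11.6276; c·n₁/n = 35·157/333 = 16.5015
Stratum 3 (≥ 60): n₁ = 77, n₀ = 69, n = 146; a·n₀/n = 15·69/146 = 7.0890; c·n₁/n = 27·77/146 = 14.2397
RR_MH = (16.8694 + 11.6276 + 7.0890) / (79.6068 + 16.5015 + 14.2397) = 35.5861 / 110.3480 = 0.32249

0.32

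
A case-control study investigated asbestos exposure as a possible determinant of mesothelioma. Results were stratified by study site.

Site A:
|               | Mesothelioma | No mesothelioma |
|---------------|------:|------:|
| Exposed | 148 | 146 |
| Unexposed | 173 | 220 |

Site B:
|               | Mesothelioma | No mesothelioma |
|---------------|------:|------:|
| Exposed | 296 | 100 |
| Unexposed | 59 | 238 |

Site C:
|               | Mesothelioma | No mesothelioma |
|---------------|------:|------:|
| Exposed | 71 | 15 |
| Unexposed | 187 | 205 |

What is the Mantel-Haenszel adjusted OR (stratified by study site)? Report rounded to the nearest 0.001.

OR_MH = Σ(aᵢdᵢ/nᵢ) / Σ(bᵢcᵢ/nᵢ), where nᵢ is the stratum total.
Stratum 1 (Site A): n = 687; a·d/n = 148·220/687 = 47.3945; b·c/n = 146·173/687 = 36.7656
Stratum 2 (Site B): n = 693; a·d/n = 296·238/693 = 101.6566; b·c/n = 100·59/693 = 8.5137
Stratum 3 (Site C): n = 478; a·d/n = 71·205/478 = 30.4498; b·c/n = 15·187/478 = 5.8682
OR_MH = (47.3945 + 101.6566 + 30.4498) / (36.7656 + 8.5137 + 5.8682) = 179.5008 / 51.1476 = 3.50947

3.509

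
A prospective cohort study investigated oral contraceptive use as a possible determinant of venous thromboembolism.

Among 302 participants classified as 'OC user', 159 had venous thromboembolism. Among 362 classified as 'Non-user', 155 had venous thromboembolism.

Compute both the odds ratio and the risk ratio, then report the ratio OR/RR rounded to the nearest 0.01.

1.21

From the description: a = 159, b = 143, c = 155, d = 207.
OR = (159·207)/(143·155) = 32913/22165 = 1.48491
Risk in exposed = 159/302 = 0.52649; risk in unexposed = 155/362 = 0.42818; RR = 1.22961
OR/RR = 1.48491 / 1.22961 = 1.20763
The outcome is not rare, so the OR lies further from 1 than the RR.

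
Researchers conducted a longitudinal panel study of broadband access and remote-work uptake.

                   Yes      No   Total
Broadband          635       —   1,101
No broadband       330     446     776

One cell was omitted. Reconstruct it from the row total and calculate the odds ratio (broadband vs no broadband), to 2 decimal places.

1.84

The missing cell is in the exposed row: 1101 − 635 = 466.
So a = 635, b = 466, c = 330, d = 446.
OR = (a·d)/(b·c) = (635 × 446) / (466 × 330) = 283210 / 153780 = 1.84166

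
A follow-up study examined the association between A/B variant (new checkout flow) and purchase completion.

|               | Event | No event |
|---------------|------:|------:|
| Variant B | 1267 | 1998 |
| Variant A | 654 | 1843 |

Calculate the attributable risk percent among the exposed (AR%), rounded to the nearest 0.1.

32.5

Cells: a = 1267, b = 1998, c = 654, d = 1843.
Risk in exposed = 1267/3265 = 0.38806; risk in unexposed = 654/2497 = 0.26191.
RR = 0.38806/0.26191 = 1.48161
AR% = (RR − 1)/RR × 100 = (1.48161 − 1)/1.48161 × 100 = 32.5059%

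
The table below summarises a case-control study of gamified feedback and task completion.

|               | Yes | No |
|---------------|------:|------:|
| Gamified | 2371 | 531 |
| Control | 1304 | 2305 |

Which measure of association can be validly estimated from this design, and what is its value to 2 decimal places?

7.89

Cells: a = 2371, b = 531, c = 1304, d = 2305.
This is a case-control study: participants were sampled on outcome status, so risks in the source population cannot be estimated directly — relative risk is not valid here. The odds ratio is the appropriate measure.
OR = (a·d)/(b·c) = (2371 × 2305) / (531 × 1304) = 5465155 / 692424 = 7.89279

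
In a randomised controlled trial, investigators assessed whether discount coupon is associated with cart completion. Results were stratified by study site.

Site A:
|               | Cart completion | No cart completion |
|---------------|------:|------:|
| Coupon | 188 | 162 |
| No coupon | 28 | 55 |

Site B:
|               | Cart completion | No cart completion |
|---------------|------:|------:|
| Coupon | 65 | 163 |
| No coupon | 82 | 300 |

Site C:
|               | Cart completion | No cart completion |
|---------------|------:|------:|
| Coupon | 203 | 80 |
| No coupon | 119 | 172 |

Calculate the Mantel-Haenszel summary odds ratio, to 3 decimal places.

OR_MH = Σ(aᵢdᵢ/nᵢ) / Σ(bᵢcᵢ/nᵢ), where nᵢ is the stratum total.
Stratum 1 (Site A): n = 433; a·d/n = 188·55/433 = 23.8799; b·c/n = 162·28/433 = 10.4758
Stratum 2 (Site B): n = 610; a·d/n = 65·300/610 = 31.9672; b·c/n = 163·82/610 = 21.9115
Stratum 3 (Site C): n = 574; a·d/n = 203·172/574 = 60.8293; b·c/n = 80·119/574 = 16.5854
OR_MH = (23.8799 + 31.9672 + 60.8293) / (10.4758 + 21.9115 + 16.5854) = 116.6764 / 48.9726 = 2.38248

2.382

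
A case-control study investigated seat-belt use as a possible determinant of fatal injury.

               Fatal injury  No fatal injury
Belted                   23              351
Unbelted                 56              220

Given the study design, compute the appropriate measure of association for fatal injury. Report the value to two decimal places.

0.26

Cells: a = 23, b = 351, c = 56, d = 220.
This is a case-control study: participants were sampled on outcome status, so risks in the source population cannot be estimated directly — relative risk is not valid here. The odds ratio is the appropriate measure.
OR = (a·d)/(b·c) = (23 × 220) / (351 × 56) = 5060 / 19656 = 0.25743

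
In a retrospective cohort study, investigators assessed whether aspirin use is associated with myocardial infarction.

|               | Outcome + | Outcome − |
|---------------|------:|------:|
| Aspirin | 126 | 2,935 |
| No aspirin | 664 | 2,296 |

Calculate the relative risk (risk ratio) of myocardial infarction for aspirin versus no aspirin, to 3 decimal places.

Cells: a = 126, b = 2935, c = 664, d = 2296.
Risk in exposed = 126/3061 = 0.04116; risk in unexposed = 664/2960 = 0.22432.
RR = 0.04116 / 0.22432 = 0.18350
The risk is 82% lower among the exposed than among the unexposed.

0.183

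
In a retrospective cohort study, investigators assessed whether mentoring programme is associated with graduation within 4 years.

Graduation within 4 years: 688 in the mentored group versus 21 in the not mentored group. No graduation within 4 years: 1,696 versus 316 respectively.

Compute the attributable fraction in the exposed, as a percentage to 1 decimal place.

78.4

From the description: a = 688, b = 1696, c = 21, d = 316.
Risk in exposed = 688/2384 = 0.28859; risk in unexposed = 21/337 = 0.06231.
RR = 0.28859/0.06231 = 4.63119
AR% = (RR − 1)/RR × 100 = (4.63119 − 1)/4.63119 × 100 = 78.4073%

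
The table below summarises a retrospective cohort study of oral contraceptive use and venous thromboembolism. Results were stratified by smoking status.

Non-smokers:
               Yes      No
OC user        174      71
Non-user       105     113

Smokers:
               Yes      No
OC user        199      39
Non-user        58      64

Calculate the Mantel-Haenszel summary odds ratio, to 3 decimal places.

OR_MH = Σ(aᵢdᵢ/nᵢ) / Σ(bᵢcᵢ/nᵢ), where nᵢ is the stratum total.
Stratum 1 (Non-smokers): n = 463; a·d/n = 174·113/463 = 42.4665; b·c/n = 71·105/463 = 16.1015
Stratum 2 (Smokers): n = 360; a·d/n = 199·64/360 = 35.3778; b·c/n = 39·58/360 = 6.2833
OR_MH = (42.4665 + 35.3778) / (16.1015 + 6.2833) = 77.8443 / 22.3848 = 3.47754

3.478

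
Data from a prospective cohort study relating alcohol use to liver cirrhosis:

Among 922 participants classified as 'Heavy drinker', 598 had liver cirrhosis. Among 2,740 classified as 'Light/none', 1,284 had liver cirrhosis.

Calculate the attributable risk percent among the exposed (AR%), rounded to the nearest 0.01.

27.75

From the description: a = 598, b = 324, c = 1284, d = 1456.
Risk in exposed = 598/922 = 0.64859; risk in unexposed = 1284/2740 = 0.46861.
RR = 0.64859/0.46861 = 1.38406
AR% = (RR − 1)/RR × 100 = (1.38406 − 1)/1.38406 × 100 = 27.7489%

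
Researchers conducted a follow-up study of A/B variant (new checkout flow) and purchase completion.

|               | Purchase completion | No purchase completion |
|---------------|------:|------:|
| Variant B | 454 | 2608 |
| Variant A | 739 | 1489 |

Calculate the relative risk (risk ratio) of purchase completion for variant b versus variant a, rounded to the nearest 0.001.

0.447

Cells: a = 454, b = 2608, c = 739, d = 1489.
Risk in exposed = 454/3062 = 0.14827; risk in unexposed = 739/2228 = 0.33169.
RR = 0.14827 / 0.33169 = 0.44701
The risk is 55% lower among the exposed than among the unexposed.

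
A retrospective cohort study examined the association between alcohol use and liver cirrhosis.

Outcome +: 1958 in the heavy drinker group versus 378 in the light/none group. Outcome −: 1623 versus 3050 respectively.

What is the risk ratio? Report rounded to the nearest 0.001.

From the description: a = 1958, b = 1623, c = 378, d = 3050.
Risk in exposed = 1958/3581 = 0.54677; risk in unexposed = 378/3428 = 0.11027.
RR = 0.54677 / 0.11027 = 4.95858
The risk among the exposed is 4.96 times that among the unexposed.

4.959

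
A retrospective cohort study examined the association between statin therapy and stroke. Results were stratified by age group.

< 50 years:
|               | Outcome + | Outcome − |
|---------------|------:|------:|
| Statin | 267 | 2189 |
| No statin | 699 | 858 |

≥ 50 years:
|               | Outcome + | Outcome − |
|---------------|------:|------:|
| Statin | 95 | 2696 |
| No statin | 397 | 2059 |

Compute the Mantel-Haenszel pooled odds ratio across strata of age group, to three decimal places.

0.161

OR_MH = Σ(aᵢdᵢ/nᵢ) / Σ(bᵢcᵢ/nᵢ), where nᵢ is the stratum total.
Stratum 1 (< 50 years): n = 4013; a·d/n = 267·858/4013 = 57.0860; b·c/n = 2189·699/4013 = 381.2886
Stratum 2 (≥ 50 years): n = 5247; a·d/n = 95·2059/5247 = 37.2794; b·c/n = 2696·397/5247 = 203.9855
OR_MH = (57.0860 + 37.2794) / (381.2886 + 203.9855) = 94.3654 / 585.2741 = 0.16123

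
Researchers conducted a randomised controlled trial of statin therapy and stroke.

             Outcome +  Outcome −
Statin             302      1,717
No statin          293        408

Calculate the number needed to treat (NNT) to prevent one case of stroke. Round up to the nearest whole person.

Risk in treated group = 302/2019 = 0.14958; risk in control = 293/701 = 0.41797.
Absolute risk reduction = 0.41797 − 0.14958 = 0.26840
NNT = 1 / ARR = 1 / 0.26840 = 3.726 → round up → 4

4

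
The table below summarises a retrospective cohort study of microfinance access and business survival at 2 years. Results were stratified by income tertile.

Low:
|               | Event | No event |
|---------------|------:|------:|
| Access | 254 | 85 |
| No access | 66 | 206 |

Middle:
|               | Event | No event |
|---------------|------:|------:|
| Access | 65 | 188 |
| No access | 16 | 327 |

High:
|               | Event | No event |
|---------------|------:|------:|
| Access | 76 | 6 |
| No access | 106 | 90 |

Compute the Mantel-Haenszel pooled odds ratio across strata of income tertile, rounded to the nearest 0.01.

8.83

OR_MH = Σ(aᵢdᵢ/nᵢ) / Σ(bᵢcᵢ/nᵢ), where nᵢ is the stratum total.
Stratum 1 (Low): n = 611; a·d/n = 254·206/611 = 85.6367; b·c/n = 85·66/611 = 9.1817
Stratum 2 (Middle): n = 596; a·d/n = 65·327/596 = 35.6628; b·c/n = 188·16/596 = 5.0470
Stratum 3 (High): n = 278; a·d/n = 76·90/278 = 24.6043; b·c/n = 6·106/278 = 2.2878
OR_MH = (85.6367 + 35.6628 + 24.6043) / (9.1817 + 5.0470 + 2.2878) = 145.9037 / 16.5164 = 8.83386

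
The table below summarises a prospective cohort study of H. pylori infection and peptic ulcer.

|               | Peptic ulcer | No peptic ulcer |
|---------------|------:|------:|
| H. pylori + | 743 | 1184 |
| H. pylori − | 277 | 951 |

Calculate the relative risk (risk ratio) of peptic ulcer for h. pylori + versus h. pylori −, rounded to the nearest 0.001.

Cells: a = 743, b = 1184, c = 277, d = 951.
Risk in exposed = 743/1927 = 0.38557; risk in unexposed = 277/1228 = 0.22557.
RR = 0.38557 / 0.22557 = 1.70933
The risk among the exposed is 1.71 times that among the unexposed.

1.709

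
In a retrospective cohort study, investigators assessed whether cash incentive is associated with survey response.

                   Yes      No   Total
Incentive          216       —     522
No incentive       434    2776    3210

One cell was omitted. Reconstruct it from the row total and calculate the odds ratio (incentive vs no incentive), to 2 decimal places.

The missing cell is in the exposed row: 522 − 216 = 306.
So a = 216, b = 306, c = 434, d = 2776.
OR = (a·d)/(b·c) = (216 × 2776) / (306 × 434) = 599616 / 132804 = 4.51504

4.52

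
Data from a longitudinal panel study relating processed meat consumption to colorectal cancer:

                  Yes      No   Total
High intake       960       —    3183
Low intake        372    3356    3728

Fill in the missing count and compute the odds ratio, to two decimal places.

3.90

The missing cell is in the exposed row: 3183 − 960 = 2223.
So a = 960, b = 2223, c = 372, d = 3356.
OR = (a·d)/(b·c) = (960 × 3356) / (2223 × 372) = 3221760 / 826956 = 3.89593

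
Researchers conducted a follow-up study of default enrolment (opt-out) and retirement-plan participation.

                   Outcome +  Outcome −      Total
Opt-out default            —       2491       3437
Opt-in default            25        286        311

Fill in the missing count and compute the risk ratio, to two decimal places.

The missing cell is in the exposed row: 3437 − 2491 = 946.
So a = 946, b = 2491, c = 25, d = 286.
RR = [a/(a+b)] / [c/(c+d)] = (946/3437) / (25/311) = 0.27524/0.08039 = 3.42399

3.42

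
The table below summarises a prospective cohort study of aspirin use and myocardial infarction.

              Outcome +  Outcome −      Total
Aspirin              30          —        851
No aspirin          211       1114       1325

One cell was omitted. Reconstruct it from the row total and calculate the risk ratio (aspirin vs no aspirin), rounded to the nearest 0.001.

0.221

The missing cell is in the exposed row: 851 − 30 = 821.
So a = 30, b = 821, c = 211, d = 1114.
RR = [a/(a+b)] / [c/(c+d)] = (30/851) / (211/1325) = 0.03525/0.15925 = 0.22137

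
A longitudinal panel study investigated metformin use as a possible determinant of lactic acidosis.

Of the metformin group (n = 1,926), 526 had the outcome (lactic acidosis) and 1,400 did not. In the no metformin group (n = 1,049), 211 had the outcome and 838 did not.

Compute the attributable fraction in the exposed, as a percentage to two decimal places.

26.35

From the description: a = 526, b = 1400, c = 211, d = 838.
Risk in exposed = 526/1926 = 0.27310; risk in unexposed = 211/1049 = 0.20114.
RR = 0.27310/0.20114 = 1.35776
AR% = (RR − 1)/RR × 100 = (1.35776 − 1)/1.35776 × 100 = 26.3492%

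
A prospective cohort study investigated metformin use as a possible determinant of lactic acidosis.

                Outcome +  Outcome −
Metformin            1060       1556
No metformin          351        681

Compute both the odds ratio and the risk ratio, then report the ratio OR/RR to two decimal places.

1.11

Cells: a = 1060, b = 1556, c = 351, d = 681.
OR = (1060·681)/(1556·351) = 721860/546156 = 1.32171
Risk in exposed = 1060/2616 = 0.40520; risk in unexposed = 351/1032 = 0.34012; RR = 1.19135
OR/RR = 1.32171 / 1.19135 = 1.10942
The outcome is not rare, so the OR lies further from 1 than the RR.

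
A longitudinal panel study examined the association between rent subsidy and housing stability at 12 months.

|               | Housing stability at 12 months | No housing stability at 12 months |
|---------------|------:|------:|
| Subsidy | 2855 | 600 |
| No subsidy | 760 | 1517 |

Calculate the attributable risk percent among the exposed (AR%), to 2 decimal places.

59.61

Cells: a = 2855, b = 600, c = 760, d = 1517.
Risk in exposed = 2855/3455 = 0.82634; risk in unexposed = 760/2277 = 0.33377.
RR = 0.82634/0.33377 = 2.47575
AR% = (RR − 1)/RR × 100 = (2.47575 − 1)/2.47575 × 100 = 59.6083%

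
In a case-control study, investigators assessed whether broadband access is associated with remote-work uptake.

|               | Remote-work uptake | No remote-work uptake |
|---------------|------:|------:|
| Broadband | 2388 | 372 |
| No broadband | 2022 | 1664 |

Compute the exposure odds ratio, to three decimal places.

5.283

Cells: a = 2388, b = 372, c = 2022, d = 1664.
OR = (a·d)/(b·c) = (2388 × 1664) / (372 × 2022) = 3973632 / 752184 = 5.28279
The odds of remote-work uptake are about 5.28 times as high in the broadband group.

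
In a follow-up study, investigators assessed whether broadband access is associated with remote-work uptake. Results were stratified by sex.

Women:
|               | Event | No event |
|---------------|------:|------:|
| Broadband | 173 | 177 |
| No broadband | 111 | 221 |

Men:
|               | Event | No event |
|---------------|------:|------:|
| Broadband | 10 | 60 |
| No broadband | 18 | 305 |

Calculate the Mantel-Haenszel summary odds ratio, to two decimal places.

2.02

OR_MH = Σ(aᵢdᵢ/nᵢ) / Σ(bᵢcᵢ/nᵢ), where nᵢ is the stratum total.
Stratum 1 (Women): n = 682; a·d/n = 173·221/682 = 56.0601; b·c/n = 177·111/682 = 28.8079
Stratum 2 (Men): n = 393; a·d/n = 10·305/393 = 7.7608; b·c/n = 60·18/393 = 2.7481
OR_MH = (56.0601 + 7.7608) / (28.8079 + 2.7481) = 63.8209 / 31.5560 = 2.02247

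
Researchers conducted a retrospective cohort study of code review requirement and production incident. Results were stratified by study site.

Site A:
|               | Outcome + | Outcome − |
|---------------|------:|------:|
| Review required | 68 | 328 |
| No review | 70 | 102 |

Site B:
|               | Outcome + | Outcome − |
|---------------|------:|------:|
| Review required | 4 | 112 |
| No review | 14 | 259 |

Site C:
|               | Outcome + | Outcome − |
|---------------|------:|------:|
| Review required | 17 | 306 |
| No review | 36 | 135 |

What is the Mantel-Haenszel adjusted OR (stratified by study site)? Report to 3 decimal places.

OR_MH = Σ(aᵢdᵢ/nᵢ) / Σ(bᵢcᵢ/nᵢ), where nᵢ is the stratum total.
Stratum 1 (Site A): n = 568; a·d/n = 68·102/568 = 12.2113; b·c/n = 328·70/568 = 40.4225
Stratum 2 (Site B): n = 389; a·d/n = 4·259/389 = 2.6632; b·c/n = 112·14/389 = 4.0308
Stratum 3 (Site C): n = 494; a·d/n = 17·135/494 = 4.6457; b·c/n = 306·36/494 = 22.2996
OR_MH = (12.2113 + 2.6632 + 4.6457) / (40.4225 + 4.0308 + 22.2996) = 19.5203 / 66.7530 = 0.29243

0.292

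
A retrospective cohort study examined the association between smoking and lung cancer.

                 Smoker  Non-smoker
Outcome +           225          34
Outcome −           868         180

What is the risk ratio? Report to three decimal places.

1.296

Reading the table with exposure as columns: a = 225 (Smoker, case), b = 868 (Smoker, non-case), c = 34 (Non-smoker, case), d = 180.
Risk in exposed = 225/1093 = 0.20586; risk in unexposed = 34/214 = 0.15888.
RR = 0.20586 / 0.15888 = 1.29568
The risk among the exposed is 1.30 times that among the unexposed.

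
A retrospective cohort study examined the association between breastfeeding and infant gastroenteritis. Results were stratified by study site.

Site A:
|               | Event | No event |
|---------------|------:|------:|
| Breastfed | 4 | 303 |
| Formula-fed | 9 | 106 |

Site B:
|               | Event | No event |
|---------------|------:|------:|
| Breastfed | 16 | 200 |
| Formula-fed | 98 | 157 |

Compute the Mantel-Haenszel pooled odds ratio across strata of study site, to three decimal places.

OR_MH = Σ(aᵢdᵢ/nᵢ) / Σ(bᵢcᵢ/nᵢ), where nᵢ is the stratum total.
Stratum 1 (Site A): n = 422; a·d/n = 4·106/422 = 1.0047; b·c/n = 303·9/422 = 6.4621
Stratum 2 (Site B): n = 471; a·d/n = 16·157/471 = 5.3333; b·c/n = 200·98/471 = 41.6136
OR_MH = (1.0047 + 5.3333) / (6.4621 + 41.6136) = 6.3381 / 48.0757 = 0.13184

0.132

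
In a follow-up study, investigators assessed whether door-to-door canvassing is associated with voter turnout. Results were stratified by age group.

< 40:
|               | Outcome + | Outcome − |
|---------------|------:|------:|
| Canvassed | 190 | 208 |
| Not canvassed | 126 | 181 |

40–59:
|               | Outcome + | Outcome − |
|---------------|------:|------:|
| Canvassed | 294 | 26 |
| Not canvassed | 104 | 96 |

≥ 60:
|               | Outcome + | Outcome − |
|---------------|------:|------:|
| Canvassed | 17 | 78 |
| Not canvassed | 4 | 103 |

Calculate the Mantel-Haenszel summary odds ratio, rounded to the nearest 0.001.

OR_MH = Σ(aᵢdᵢ/nᵢ) / Σ(bᵢcᵢ/nᵢ), where nᵢ is the stratum total.
Stratum 1 (< 40): n = 705; a·d/n = 190·181/705 = 48.7801; b·c/n = 208·126/705 = 37.1745
Stratum 2 (40–59): n = 520; a·d/n = 294·96/520 = 54.2769; b·c/n = 26·104/520 = 5.2000
Stratum 3 (≥ 60): n = 202; a·d/n = 17·103/202 = 8.6683; b·c/n = 78·4/202 = 1.5446
OR_MH = (48.7801 + 54.2769 + 8.6683) / (37.1745 + 5.2000 + 1.5446) = 111.7254 / 43.9190 = 2.54389

2.544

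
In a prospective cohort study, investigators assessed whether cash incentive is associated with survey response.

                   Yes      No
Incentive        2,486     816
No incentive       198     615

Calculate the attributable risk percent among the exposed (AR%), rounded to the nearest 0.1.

67.7

Cells: a = 2486, b = 816, c = 198, d = 615.
Risk in exposed = 2486/3302 = 0.75288; risk in unexposed = 198/813 = 0.24354.
RR = 0.75288/0.24354 = 3.09136
AR% = (RR − 1)/RR × 100 = (3.09136 − 1)/3.09136 × 100 = 67.6518%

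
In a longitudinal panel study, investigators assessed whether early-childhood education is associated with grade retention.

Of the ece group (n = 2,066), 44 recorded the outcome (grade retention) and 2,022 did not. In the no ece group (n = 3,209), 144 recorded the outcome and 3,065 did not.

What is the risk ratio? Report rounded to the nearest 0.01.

From the description: a = 44, b = 2022, c = 144, d = 3065.
Risk in exposed = 44/2066 = 0.02130; risk in unexposed = 144/3209 = 0.04487.
RR = 0.02130 / 0.04487 = 0.47460
The risk is 53% lower among the exposed than among the unexposed.

0.47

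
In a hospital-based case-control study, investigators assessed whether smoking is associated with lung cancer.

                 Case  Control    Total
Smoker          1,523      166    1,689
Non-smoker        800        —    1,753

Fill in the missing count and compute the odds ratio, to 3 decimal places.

The missing cell is in the unexposed row: 1753 − 800 = 953.
So a = 1523, b = 166, c = 800, d = 953.
OR = (a·d)/(b·c) = (1523 × 953) / (166 × 800) = 1451419 / 132800 = 10.92936

10.929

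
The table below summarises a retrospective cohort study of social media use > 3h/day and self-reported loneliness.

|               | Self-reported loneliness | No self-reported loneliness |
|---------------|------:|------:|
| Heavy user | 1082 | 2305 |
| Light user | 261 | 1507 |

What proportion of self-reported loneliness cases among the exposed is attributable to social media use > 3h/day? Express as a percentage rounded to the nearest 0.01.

53.79

Cells: a = 1082, b = 2305, c = 261, d = 1507.
Risk in exposed = 1082/3387 = 0.31946; risk in unexposed = 261/1768 = 0.14762.
RR = 0.31946/0.14762 = 2.16398
AR% = (RR − 1)/RR × 100 = (2.16398 − 1)/2.16398 × 100 = 53.7889%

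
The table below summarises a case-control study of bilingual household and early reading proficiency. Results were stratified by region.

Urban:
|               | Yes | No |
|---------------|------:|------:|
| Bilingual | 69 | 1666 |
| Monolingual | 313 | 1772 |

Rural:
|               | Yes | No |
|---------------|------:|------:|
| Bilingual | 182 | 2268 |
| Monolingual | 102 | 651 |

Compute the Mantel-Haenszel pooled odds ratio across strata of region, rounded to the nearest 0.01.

0.33

OR_MH = Σ(aᵢdᵢ/nᵢ) / Σ(bᵢcᵢ/nᵢ), where nᵢ is the stratum total.
Stratum 1 (Urban): n = 3820; a·d/n = 69·1772/3820 = 32.0073; b·c/n = 1666·313/3820 = 136.5073
Stratum 2 (Rural): n = 3203; a·d/n = 182·651/3203 = 36.9909; b·c/n = 2268·102/3203 = 72.2248
OR_MH = (32.0073 + 36.9909) / (136.5073 + 72.2248) = 68.9983 / 208.7321 = 0.33056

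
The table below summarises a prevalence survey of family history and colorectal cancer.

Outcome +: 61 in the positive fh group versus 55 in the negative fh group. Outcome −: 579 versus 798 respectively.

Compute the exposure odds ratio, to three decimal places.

From the description: a = 61, b = 579, c = 55, d = 798.
OR = (a·d)/(b·c) = (61 × 798) / (579 × 55) = 48678 / 31845 = 1.52859
The odds of colorectal cancer are about 1.53 times as high in the positive fh group.

1.529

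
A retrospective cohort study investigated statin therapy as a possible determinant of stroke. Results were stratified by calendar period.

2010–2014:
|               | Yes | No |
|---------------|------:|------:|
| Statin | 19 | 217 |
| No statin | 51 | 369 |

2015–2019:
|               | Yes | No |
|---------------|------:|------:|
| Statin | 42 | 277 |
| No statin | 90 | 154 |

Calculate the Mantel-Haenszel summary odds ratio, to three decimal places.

0.363

OR_MH = Σ(aᵢdᵢ/nᵢ) / Σ(bᵢcᵢ/nᵢ), where nᵢ is the stratum total.
Stratum 1 (2010–2014): n = 656; a·d/n = 19·369/656 = 10.6875; b·c/n = 217·51/656 = 16.8704
Stratum 2 (2015–2019): n = 563; a·d/n = 42·154/563 = 11.4885; b·c/n = 277·90/563 = 44.2806
OR_MH = (10.6875 + 11.4885) / (16.8704 + 44.2806) = 22.1760 / 61.1511 = 0.36264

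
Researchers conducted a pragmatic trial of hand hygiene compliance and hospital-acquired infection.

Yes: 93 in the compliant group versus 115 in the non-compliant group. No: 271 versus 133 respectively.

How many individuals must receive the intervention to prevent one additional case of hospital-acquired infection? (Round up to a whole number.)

Risk in treated group = 93/364 = 0.25549; risk in control = 115/248 = 0.46371.
Absolute risk reduction = 0.46371 − 0.25549 = 0.20822
NNT = 1 / ARR = 1 / 0.20822 = 4.803 → round up → 5

5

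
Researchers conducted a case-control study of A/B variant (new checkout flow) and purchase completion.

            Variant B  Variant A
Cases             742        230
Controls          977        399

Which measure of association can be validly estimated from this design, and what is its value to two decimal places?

1.32

Reading the table with exposure as columns: a = 742 (Variant B, case), b = 977 (Variant B, non-case), c = 230 (Variant A, case), d = 399.
This is a case-control study: participants were sampled on outcome status, so risks in the source population cannot be estimated directly — relative risk is not valid here. The odds ratio is the appropriate measure.
OR = (a·d)/(b·c) = (742 × 399) / (977 × 230) = 296058 / 224710 = 1.31751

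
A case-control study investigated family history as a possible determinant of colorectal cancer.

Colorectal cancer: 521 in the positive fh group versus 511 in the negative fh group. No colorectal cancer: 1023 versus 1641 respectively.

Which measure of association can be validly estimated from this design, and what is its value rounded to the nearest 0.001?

From the description: a = 521, b = 1023, c = 511, d = 1641.
This is a case-control study: participants were sampled on outcome status, so risks in the source population cannot be estimated directly — relative risk is not valid here. The odds ratio is the appropriate measure.
OR = (a·d)/(b·c) = (521 × 1641) / (1023 × 511) = 854961 / 522753 = 1.63550

1.635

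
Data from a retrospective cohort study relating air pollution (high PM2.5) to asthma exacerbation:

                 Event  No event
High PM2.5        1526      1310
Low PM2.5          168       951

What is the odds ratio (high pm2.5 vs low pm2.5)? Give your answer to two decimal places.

Cells: a = 1526, b = 1310, c = 168, d = 951.
OR = (a·d)/(b·c) = (1526 × 951) / (1310 × 168) = 1451226 / 220080 = 6.59408
The odds of asthma exacerbation are about 6.59 times as high in the high pm2.5 group.

6.59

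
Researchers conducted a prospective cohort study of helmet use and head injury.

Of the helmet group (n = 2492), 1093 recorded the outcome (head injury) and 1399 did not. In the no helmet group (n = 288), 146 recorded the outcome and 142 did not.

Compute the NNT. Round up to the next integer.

15

Risk in treated group = 1093/2492 = 0.43860; risk in control = 146/288 = 0.50694.
Absolute risk reduction = 0.50694 − 0.43860 = 0.06834
NNT = 1 / ARR = 1 / 0.06834 = 14.633 → round up → 15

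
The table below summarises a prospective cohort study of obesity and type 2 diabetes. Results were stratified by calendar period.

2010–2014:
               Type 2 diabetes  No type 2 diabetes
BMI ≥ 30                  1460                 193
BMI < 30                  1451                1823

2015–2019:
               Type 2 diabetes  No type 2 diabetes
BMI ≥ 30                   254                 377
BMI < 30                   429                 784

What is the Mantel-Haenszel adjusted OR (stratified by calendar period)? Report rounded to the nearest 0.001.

OR_MH = Σ(aᵢdᵢ/nᵢ) / Σ(bᵢcᵢ/nᵢ), where nᵢ is the stratum total.
Stratum 1 (2010–2014): n = 4927; a·d/n = 1460·1823/4927 = 540.2030; b·c/n = 193·1451/4927 = 56.8384
Stratum 2 (2015–2019): n = 1844; a·d/n = 254·784/1844 = 107.9913; b·c/n = 377·429/1844 = 87.7077
OR_MH = (540.2030 + 107.9913) / (56.8384 + 87.7077) = 648.1943 / 144.5461 = 4.48434

4.484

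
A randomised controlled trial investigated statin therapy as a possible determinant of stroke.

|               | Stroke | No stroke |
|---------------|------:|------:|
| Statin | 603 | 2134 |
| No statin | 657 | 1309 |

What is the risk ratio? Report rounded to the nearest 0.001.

0.659

Cells: a = 603, b = 2134, c = 657, d = 1309.
Risk in exposed = 603/2737 = 0.22031; risk in unexposed = 657/1966 = 0.33418.
RR = 0.22031 / 0.33418 = 0.65927
The risk is 34% lower among the exposed than among the unexposed.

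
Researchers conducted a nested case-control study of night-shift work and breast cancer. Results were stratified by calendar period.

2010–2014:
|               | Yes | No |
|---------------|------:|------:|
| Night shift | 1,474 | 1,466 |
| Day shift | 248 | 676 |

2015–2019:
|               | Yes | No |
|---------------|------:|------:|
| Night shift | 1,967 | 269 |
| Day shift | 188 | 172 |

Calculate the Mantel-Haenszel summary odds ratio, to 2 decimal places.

3.42

OR_MH = Σ(aᵢdᵢ/nᵢ) / Σ(bᵢcᵢ/nᵢ), where nᵢ is the stratum total.
Stratum 1 (2010–2014): n = 3864; a·d/n = 1474·676/3864 = 257.8737; b·c/n = 1466·248/3864 = 94.0911
Stratum 2 (2015–2019): n = 2596; a·d/n = 1967·172/2596 = 130.3251; b·c/n = 269·188/2596 = 19.4807
OR_MH = (257.8737 + 130.3251) / (94.0911 + 19.4807) = 388.1988 / 113.5718 = 3.41809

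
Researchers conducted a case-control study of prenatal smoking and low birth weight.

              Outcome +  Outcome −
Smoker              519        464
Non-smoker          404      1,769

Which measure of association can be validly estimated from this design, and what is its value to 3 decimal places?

4.898

Cells: a = 519, b = 464, c = 404, d = 1769.
This is a case-control study: participants were sampled on outcome status, so risks in the source population cannot be estimated directly — relative risk is not valid here. The odds ratio is the appropriate measure.
OR = (a·d)/(b·c) = (519 × 1769) / (464 × 404) = 918111 / 187456 = 4.89774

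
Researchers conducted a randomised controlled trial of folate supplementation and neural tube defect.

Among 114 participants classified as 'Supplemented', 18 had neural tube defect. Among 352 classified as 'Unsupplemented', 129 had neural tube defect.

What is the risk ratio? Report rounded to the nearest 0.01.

From the description: a = 18, b = 96, c = 129, d = 223.
Risk in exposed = 18/114 = 0.15789; risk in unexposed = 129/352 = 0.36648.
RR = 0.15789 / 0.36648 = 0.43084
The risk is 57% lower among the exposed than among the unexposed.

0.43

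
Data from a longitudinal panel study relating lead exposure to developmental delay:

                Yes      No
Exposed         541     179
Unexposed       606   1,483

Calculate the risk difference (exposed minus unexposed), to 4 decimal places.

0.4613

Cells: a = 541, b = 179, c = 606, d = 1483.
Risk in exposed = 541/720 = 0.751389; risk in unexposed = 606/2089 = 0.290091.
Risk difference = 0.751389 − 0.290091 = 0.461298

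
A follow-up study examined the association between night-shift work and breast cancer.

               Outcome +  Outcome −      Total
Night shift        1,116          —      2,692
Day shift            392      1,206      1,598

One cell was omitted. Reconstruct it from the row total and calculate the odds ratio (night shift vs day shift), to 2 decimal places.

The missing cell is in the exposed row: 2692 − 1116 = 1576.
So a = 1116, b = 1576, c = 392, d = 1206.
OR = (a·d)/(b·c) = (1116 × 1206) / (1576 × 392) = 1345896 / 617792 = 2.17856

2.18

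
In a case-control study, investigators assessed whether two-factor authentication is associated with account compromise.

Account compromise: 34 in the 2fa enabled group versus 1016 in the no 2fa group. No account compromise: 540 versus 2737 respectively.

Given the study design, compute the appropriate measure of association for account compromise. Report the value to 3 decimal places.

0.170

From the description: a = 34, b = 540, c = 1016, d = 2737.
This is a case-control study: participants were sampled on outcome status, so risks in the source population cannot be estimated directly — relative risk is not valid here. The odds ratio is the appropriate measure.
OR = (a·d)/(b·c) = (34 × 2737) / (540 × 1016) = 93058 / 548640 = 0.16962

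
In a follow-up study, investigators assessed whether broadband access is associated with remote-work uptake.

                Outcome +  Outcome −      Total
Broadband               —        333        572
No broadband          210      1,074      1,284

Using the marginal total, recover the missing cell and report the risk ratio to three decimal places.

The missing cell is in the exposed row: 572 − 333 = 239.
So a = 239, b = 333, c = 210, d = 1074.
RR = [a/(a+b)] / [c/(c+d)] = (239/572) / (210/1284) = 0.41783/0.16355 = 2.55475

2.555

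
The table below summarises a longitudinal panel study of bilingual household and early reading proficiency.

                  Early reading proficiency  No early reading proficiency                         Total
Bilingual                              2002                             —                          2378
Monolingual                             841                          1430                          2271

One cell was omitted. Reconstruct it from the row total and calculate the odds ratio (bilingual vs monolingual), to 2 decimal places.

The missing cell is in the exposed row: 2378 − 2002 = 376.
So a = 2002, b = 376, c = 841, d = 1430.
OR = (a·d)/(b·c) = (2002 × 1430) / (376 × 841) = 2862860 / 316216 = 9.05350

9.05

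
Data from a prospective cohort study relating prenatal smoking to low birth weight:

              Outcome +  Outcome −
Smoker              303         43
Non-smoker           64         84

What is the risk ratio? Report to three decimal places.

2.025

Cells: a = 303, b = 43, c = 64, d = 84.
Risk in exposed = 303/346 = 0.87572; risk in unexposed = 64/148 = 0.43243.
RR = 0.87572 / 0.43243 = 2.02511
The risk among the exposed is 2.03 times that among the unexposed.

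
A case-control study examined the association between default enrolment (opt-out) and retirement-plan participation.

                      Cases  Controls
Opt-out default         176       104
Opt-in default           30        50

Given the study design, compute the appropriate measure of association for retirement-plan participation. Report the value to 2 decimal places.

2.82

Cells: a = 176, b = 104, c = 30, d = 50.
This is a case-control study: participants were sampled on outcome status, so risks in the source population cannot be estimated directly — relative risk is not valid here. The odds ratio is the appropriate measure.
OR = (a·d)/(b·c) = (176 × 50) / (104 × 30) = 8800 / 3120 = 2.82051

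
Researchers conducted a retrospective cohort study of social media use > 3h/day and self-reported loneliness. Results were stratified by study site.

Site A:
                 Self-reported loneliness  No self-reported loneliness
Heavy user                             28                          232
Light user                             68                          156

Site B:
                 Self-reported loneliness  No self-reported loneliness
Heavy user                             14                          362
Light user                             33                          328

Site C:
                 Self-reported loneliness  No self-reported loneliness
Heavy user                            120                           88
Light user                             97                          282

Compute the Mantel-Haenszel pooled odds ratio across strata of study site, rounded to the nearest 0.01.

OR_MH = Σ(aᵢdᵢ/nᵢ) / Σ(bᵢcᵢ/nᵢ), where nᵢ is the stratum total.
Stratum 1 (Site A): n = 484; a·d/n = 28·156/484 = 9.0248; b·c/n = 232·68/484 = 32.5950
Stratum 2 (Site B): n = 737; a·d/n = 14·328/737 = 6.2307; b·c/n = 362·33/737 = 16.2090
Stratum 3 (Site C): n = 587; a·d/n = 120·282/587 = 57.6491; b·c/n = 88·97/587 = 14.5417
OR_MH = (9.0248 + 6.2307 + 57.6491) / (32.5950 + 16.2090 + 14.5417) = 72.9045 / 63.3457 = 1.15090

1.15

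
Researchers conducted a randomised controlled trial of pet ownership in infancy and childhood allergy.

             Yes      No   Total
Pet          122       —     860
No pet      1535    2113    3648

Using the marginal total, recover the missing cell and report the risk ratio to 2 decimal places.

The missing cell is in the exposed row: 860 − 122 = 738.
So a = 122, b = 738, c = 1535, d = 2113.
RR = [a/(a+b)] / [c/(c+d)] = (122/860) / (1535/3648) = 0.14186/0.42078 = 0.33714

0.34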